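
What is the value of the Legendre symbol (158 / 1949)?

Pull out 2: since 1949 ≡ 5 (mod 8), (2/1949) = -1.
Reciprocity: 79 ≡ 3 and 1949 ≡ 1 (mod 4), so (79/1949) = +(1949/79).
Reduce top mod 79: now compute (53/79).
Reciprocity: 53 ≡ 1 and 79 ≡ 3 (mod 4), so (53/79) = +(79/53).
Reduce top mod 53: now compute (26/53).
Pull out 2: since 53 ≡ 5 (mod 8), (2/53) = -1.
Reciprocity: 13 ≡ 1 and 53 ≡ 1 (mod 4), so (13/53) = +(53/13).
Reduce top mod 13: now compute (1/13).
Reached (1/13) = 1. Collecting the sign flips along the way, the symbol is +1.

1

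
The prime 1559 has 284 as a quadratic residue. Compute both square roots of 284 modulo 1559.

440, 1119

Since 1559 ≡ 3 (mod 4), a square root of 284 is 284^((1559+1)/4) = 284^390 mod 1559.
Repeated squaring: 284^2≡1147, 284^4≡1372, 284^8≡671, 284^16≡1249, 284^32≡1001, 284^64≡1123, 284^128≡1457, 284^256≡1050 (mod 1559).
284^390 = 284^(256+128+4+2) ≡ 440 (mod 1559).
Check: 440² = 193600 ≡ 284 (mod 1559). The two roots are 440 and 1119.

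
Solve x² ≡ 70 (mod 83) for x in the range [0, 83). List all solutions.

30, 53

Since 83 ≡ 3 (mod 4), a square root of 70 is 70^((83+1)/4) = 70^21 mod 83.
Repeated squaring: 70^2≡3, 70^4≡9, 70^8≡81, 70^16≡4 (mod 83).
70^21 = 70^(16+4+1) ≡ 30 (mod 83).
Check: 30² = 900 ≡ 70 (mod 83). The two roots are 30 and 53.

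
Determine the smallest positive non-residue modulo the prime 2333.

2

(2/2333) = −1, so 2 is the smallest positive non-residue mod 2333.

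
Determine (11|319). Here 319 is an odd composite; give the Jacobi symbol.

Reciprocity: 11 ≡ 3 and 319 ≡ 3 (mod 4), so (11/319) = −(319/11).
Reduce top mod 11: now compute (0/11).
Top reduces to 0: gcd > 1, so the symbol is 0.

0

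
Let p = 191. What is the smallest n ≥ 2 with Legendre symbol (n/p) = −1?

(2/191) = +1, so 2 is a residue.
(3/191) = +1, so 3 is a residue.
(4/191) = +1, so 4 is a residue.
(5/191) = +1, so 5 is a residue.
(6/191) = +1, so 6 is a residue.
(7/191) = −1, so 7 is the smallest positive non-residue mod 191.

7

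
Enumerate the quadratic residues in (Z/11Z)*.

Square k = 1,…,5 (k and 11−k give the same square):
1²=1, 2²=4, 3²=9, 4²≡5, 5²≡3 (mod 11).
So the quadratic residues mod 11 are {1, 3, 4, 5, 9}.

1, 3, 4, 5, 9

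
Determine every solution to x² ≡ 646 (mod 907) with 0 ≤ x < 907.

343, 564

Since 907 ≡ 3 (mod 4), a square root of 646 is 646^((907+1)/4) = 646^227 mod 907.
Repeated squaring: 646^2≡96, 646^4≡146, 646^8≡455, 646^16≡229, 646^32≡742, 646^64≡15, 646^128≡225 (mod 907).
646^227 = 646^(128+64+32+2+1) ≡ 564 (mod 907).
Check: 564² = 318096 ≡ 646 (mod 907). The two roots are 343 and 564.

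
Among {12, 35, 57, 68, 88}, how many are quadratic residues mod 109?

(12/109) = +1 → QR.
(35/109) = +1 → QR.
(57/109) = -1 → non-residue.
(68/109) = -1 → non-residue.
(88/109) = +1 → QR.
Total quadratic residues among the 5: 3.

3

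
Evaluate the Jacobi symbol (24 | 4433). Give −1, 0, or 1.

Pull out 2^3: since 4433 ≡ 1 (mod 8), (2/4433) = +1, so (2/4433)^3 = +1.
Reciprocity: 3 ≡ 3 and 4433 ≡ 1 (mod 4), so (3/4433) = +(4433/3).
Reduce top mod 3: now compute (2/3).
Pull out 2: since 3 ≡ 3 (mod 8), (2/3) = -1.
Reached (1/3) = 1. Collecting the sign flips along the way, the symbol is -1.

-1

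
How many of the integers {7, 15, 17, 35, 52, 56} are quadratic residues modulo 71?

1

(7/71) = -1 → non-residue.
(15/71) = +1 → QR.
(17/71) = -1 → non-residue.
(35/71) = -1 → non-residue.
(52/71) = -1 → non-residue.
(56/71) = -1 → non-residue.
Total quadratic residues among the 6: 1.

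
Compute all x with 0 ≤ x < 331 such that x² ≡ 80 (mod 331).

Since 331 ≡ 3 (mod 4), a square root of 80 is 80^((331+1)/4) = 80^83 mod 331.
Repeated squaring: 80^2≡111, 80^4≡74, 80^8≡180, 80^16≡293, 80^32≡120, 80^64≡167 (mod 331).
80^83 = 80^(64+16+2+1) ≡ 270 (mod 331).
Check: 270² = 72900 ≡ 80 (mod 331). The two roots are 61 and 270.

61, 270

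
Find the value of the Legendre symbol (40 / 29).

Euler's criterion: (40/29) ≡ 11^14 (mod 29).
11^2 ≡ 5 (mod 29)
11^4 ≡ 25 (mod 29)
11^8 ≡ 16 (mod 29)
11^14 = 11^(8+4+2) ≡ 28 (mod 29).
Result is 28 ≡ −1, so (40/29) = −1.

-1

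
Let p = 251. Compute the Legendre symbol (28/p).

Euler's criterion: (28/251) ≡ 28^125 (mod 251).
28^2 ≡ 31 (mod 251)
28^4 ≡ 208 (mod 251)
28^8 ≡ 92 (mod 251)
28^16 ≡ 181 (mod 251)
28^32 ≡ 131 (mod 251)
28^64 ≡ 93 (mod 251)
28^125 = 28^(64+32+16+8+4+1) ≡ 1 (mod 251).
Result is 1, so (28/251) = 1.

1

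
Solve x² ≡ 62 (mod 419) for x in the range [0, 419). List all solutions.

Since 419 ≡ 3 (mod 4), a square root of 62 is 62^((419+1)/4) = 62^105 mod 419.
Repeated squaring: 62^2≡73, 62^4≡301, 62^8≡97, 62^16≡191, 62^32≡28, 62^64≡365 (mod 419).
62^105 = 62^(64+32+8+1) ≡ 389 (mod 419).
Check: 389² = 151321 ≡ 62 (mod 419). The two roots are 30 and 389.

30, 389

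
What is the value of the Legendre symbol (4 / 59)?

Pull out 2^2: since 59 ≡ 3 (mod 8), (2/59) = -1, so (2/59)^2 = +1.
Reached (1/59) = 1. Collecting the sign flips along the way, the symbol is +1.

1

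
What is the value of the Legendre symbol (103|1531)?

Reciprocity: 103 ≡ 3 and 1531 ≡ 3 (mod 4), so (103/1531) = −(1531/103).
Reduce top mod 103: now compute (89/103).
Reciprocity: 89 ≡ 1 and 103 ≡ 3 (mod 4), so (89/103) = +(103/89).
Reduce top mod 89: now compute (14/89).
Pull out 2: since 89 ≡ 1 (mod 8), (2/89) = +1.
Reciprocity: 7 ≡ 3 and 89 ≡ 1 (mod 4), so (7/89) = +(89/7).
Reduce top mod 7: now compute (5/7).
Reciprocity: 5 ≡ 1 and 7 ≡ 3 (mod 4), so (5/7) = +(7/5).
Reduce top mod 5: now compute (2/5).
Pull out 2: since 5 ≡ 5 (mod 8), (2/5) = -1.
Reached (1/5) = 1. Collecting the sign flips along the way, the symbol is +1.

1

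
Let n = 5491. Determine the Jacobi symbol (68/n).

Pull out 2^2: since 5491 ≡ 3 (mod 8), (2/5491) = -1, so (2/5491)^2 = +1.
Reciprocity: 17 ≡ 1 and 5491 ≡ 3 (mod 4), so (17/5491) = +(5491/17).
Reduce top mod 17: now compute (0/17).
Top reduces to 0: gcd > 1, so the symbol is 0.

0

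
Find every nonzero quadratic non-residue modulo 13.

2,5,6,7,8,11

Square k = 1,…,6 (k and 13−k give the same square):
1²=1, 2²=4, 3²=9, 4²≡3, 5²≡12, 6²≡10 (mod 13).
The residues are {1, 3, 4, 9, 10, 12}; the non-residues are the remaining 6 nonzero classes.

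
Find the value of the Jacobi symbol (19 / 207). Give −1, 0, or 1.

Reciprocity: 19 ≡ 3 and 207 ≡ 3 (mod 4), so (19/207) = −(207/19).
Reduce top mod 19: now compute (17/19).
Reciprocity: 17 ≡ 1 and 19 ≡ 3 (mod 4), so (17/19) = +(19/17).
Reduce top mod 17: now compute (2/17).
Pull out 2: since 17 ≡ 1 (mod 8), (2/17) = +1.
Reached (1/17) = 1. Collecting the sign flips along the way, the symbol is -1.

-1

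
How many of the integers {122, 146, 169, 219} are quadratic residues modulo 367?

3

(122/367) = +1 → QR.
(146/367) = +1 → QR.
(169/367) = +1 → QR.
(219/367) = -1 → non-residue.
Total quadratic residues among the 4: 3.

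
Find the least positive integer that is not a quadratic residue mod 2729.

(2/2729) = +1, so 2 is a residue.
(3/2729) = −1, so 3 is the smallest positive non-residue mod 2729.

3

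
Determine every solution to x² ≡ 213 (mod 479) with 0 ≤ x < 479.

160, 319

Since 479 ≡ 3 (mod 4), a square root of 213 is 213^((479+1)/4) = 213^120 mod 479.
Repeated squaring: 213^2≡343, 213^4≡294, 213^8≡216, 213^16≡193, 213^32≡366, 213^64≡315 (mod 479).
213^120 = 213^(64+32+16+8) ≡ 160 (mod 479).
Check: 160² = 25600 ≡ 213 (mod 479). The two roots are 160 and 319.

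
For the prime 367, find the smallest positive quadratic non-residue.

3

(2/367) = +1, so 2 is a residue.
(3/367) = −1, so 3 is the smallest positive non-residue mod 367.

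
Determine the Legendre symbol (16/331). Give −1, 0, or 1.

Euler's criterion: (16/331) ≡ 16^165 (mod 331).
16^2 ≡ 256 (mod 331)
16^4 ≡ 329 (mod 331)
16^8 ≡ 4 (mod 331)
16^16 ≡ 16 (mod 331)
16^32 ≡ 256 (mod 331)
16^64 ≡ 329 (mod 331)
16^128 ≡ 4 (mod 331)
16^165 = 16^(128+32+4+1) ≡ 1 (mod 331).
Result is 1, so (16/331) = 1.

1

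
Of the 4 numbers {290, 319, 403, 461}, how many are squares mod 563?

1

(290/563) = -1 → non-residue.
(319/563) = -1 → non-residue.
(403/563) = -1 → non-residue.
(461/563) = +1 → QR.
Total quadratic residues among the 4: 1.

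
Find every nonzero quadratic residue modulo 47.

1,2,3,4,6,7,8,9,12,14,16,17,18,21,24,25,27,28,32,34,36,37,42

Square k = 1,…,23 (k and 47−k give the same square):
1²=1, 2²=4, 3²=9, 4²=16, 5²=25, 6²=36, 7²≡2, 8²≡17, 9²≡34, 10²≡6, 11²≡27, 12²≡3, 13²≡28, 14²≡8, 15²≡37, 16²≡21, 17²≡7, 18²≡42, 19²≡32, 20²≡24, 21²≡18, 22²≡14, 23²≡12 (mod 47).
So the quadratic residues mod 47 are {1, 2, 3, 4, 6, 7, 8, 9, 12, 14, 16, 17, 18, 21, 24, 25, 27, 28, 32, 34, 36, 37, 42}.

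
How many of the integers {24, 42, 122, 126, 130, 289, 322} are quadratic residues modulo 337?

(24/337) = +1 → QR.
(42/337) = +1 → QR.
(122/337) = -1 → non-residue.
(126/337) = +1 → QR.
(130/337) = -1 → non-residue.
(289/337) = +1 → QR.
(322/337) = -1 → non-residue.
Total quadratic residues among the 7: 4.

4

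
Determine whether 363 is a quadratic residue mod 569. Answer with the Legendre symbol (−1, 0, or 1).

Euler's criterion: (363/569) ≡ 363^284 (mod 569).
363^2 ≡ 330 (mod 569)
363^4 ≡ 221 (mod 569)
363^8 ≡ 476 (mod 569)
363^16 ≡ 114 (mod 569)
363^32 ≡ 478 (mod 569)
363^64 ≡ 315 (mod 569)
363^128 ≡ 219 (mod 569)
363^256 ≡ 165 (mod 569)
363^284 = 363^(256+16+8+4) ≡ 568 (mod 569).
Result is 568 ≡ −1, so (363/569) = −1.

-1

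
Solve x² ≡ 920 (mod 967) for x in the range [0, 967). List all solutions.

403, 564

Since 967 ≡ 3 (mod 4), a square root of 920 is 920^((967+1)/4) = 920^242 mod 967.
Repeated squaring: 920^2≡275, 920^4≡199, 920^8≡921, 920^16≡182, 920^32≡246, 920^64≡562, 920^128≡602 (mod 967).
920^242 = 920^(128+64+32+16+2) ≡ 564 (mod 967).
Check: 564² = 318096 ≡ 920 (mod 967). The two roots are 403 and 564.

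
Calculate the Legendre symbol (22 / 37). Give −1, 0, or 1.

-1

Pull out 2: since 37 ≡ 5 (mod 8), (2/37) = -1.
Reciprocity: 11 ≡ 3 and 37 ≡ 1 (mod 4), so (11/37) = +(37/11).
Reduce top mod 11: now compute (4/11).
Pull out 2^2: since 11 ≡ 3 (mod 8), (2/11) = -1, so (2/11)^2 = +1.
Reached (1/11) = 1. Collecting the sign flips along the way, the symbol is -1.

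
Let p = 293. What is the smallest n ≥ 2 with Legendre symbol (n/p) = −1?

(2/293) = −1, so 2 is the smallest positive non-residue mod 293.

2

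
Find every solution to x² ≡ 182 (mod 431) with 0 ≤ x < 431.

Since 431 ≡ 3 (mod 4), a square root of 182 is 182^((431+1)/4) = 182^108 mod 431.
Repeated squaring: 182^2≡368, 182^4≡90, 182^8≡342, 182^16≡163, 182^32≡278, 182^64≡135 (mod 431).
182^108 = 182^(64+32+8+4) ≡ 304 (mod 431).
Check: 304² = 92416 ≡ 182 (mod 431). The two roots are 127 and 304.

127, 304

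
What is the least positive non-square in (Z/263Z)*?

5

(2/263) = +1, so 2 is a residue.
(3/263) = +1, so 3 is a residue.
(4/263) = +1, so 4 is a residue.
(5/263) = −1, so 5 is the smallest positive non-residue mod 263.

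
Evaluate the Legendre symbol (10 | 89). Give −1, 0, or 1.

1

Pull out 2: since 89 ≡ 1 (mod 8), (2/89) = +1.
Reciprocity: 5 ≡ 1 and 89 ≡ 1 (mod 4), so (5/89) = +(89/5).
Reduce top mod 5: now compute (4/5).
Pull out 2^2: since 5 ≡ 5 (mod 8), (2/5) = -1, so (2/5)^2 = +1.
Reached (1/5) = 1. Collecting the sign flips along the way, the symbol is +1.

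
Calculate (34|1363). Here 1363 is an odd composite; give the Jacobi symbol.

Pull out 2: since 1363 ≡ 3 (mod 8), (2/1363) = -1.
Reciprocity: 17 ≡ 1 and 1363 ≡ 3 (mod 4), so (17/1363) = +(1363/17).
Reduce top mod 17: now compute (3/17).
Reciprocity: 3 ≡ 3 and 17 ≡ 1 (mod 4), so (3/17) = +(17/3).
Reduce top mod 3: now compute (2/3).
Pull out 2: since 3 ≡ 3 (mod 8), (2/3) = -1.
Reached (1/3) = 1. Collecting the sign flips along the way, the symbol is +1.

1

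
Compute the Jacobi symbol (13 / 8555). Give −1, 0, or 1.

1

Reciprocity: 13 ≡ 1 and 8555 ≡ 3 (mod 4), so (13/8555) = +(8555/13).
Reduce top mod 13: now compute (1/13).
Reached (1/13) = 1. Collecting the sign flips along the way, the symbol is +1.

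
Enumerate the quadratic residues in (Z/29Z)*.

Square k = 1,…,14 (k and 29−k give the same square):
1²=1, 2²=4, 3²=9, 4²=16, 5²=25, 6²≡7, 7²≡20, 8²≡6, 9²≡23, 10²≡13, 11²≡5, 12²≡28, 13²≡24, 14²≡22 (mod 29).
So the quadratic residues mod 29 are {1, 4, 5, 6, 7, 9, 13, 16, 20, 22, 23, 24, 25, 28}.

1, 4, 5, 6, 7, 9, 13, 16, 20, 22, 23, 24, 25, 28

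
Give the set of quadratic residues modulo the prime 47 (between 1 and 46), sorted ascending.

1 2 3 4 6 7 8 9 12 14 16 17 18 21 24 25 27 28 32 34 36 37 42

Square k = 1,…,23 (k and 47−k give the same square):
1²=1, 2²=4, 3²=9, 4²=16, 5²=25, 6²=36, 7²≡2, 8²≡17, 9²≡34, 10²≡6, 11²≡27, 12²≡3, 13²≡28, 14²≡8, 15²≡37, 16²≡21, 17²≡7, 18²≡42, 19²≡32, 20²≡24, 21²≡18, 22²≡14, 23²≡12 (mod 47).
So the quadratic residues mod 47 are {1, 2, 3, 4, 6, 7, 8, 9, 12, 14, 16, 17, 18, 21, 24, 25, 27, 28, 32, 34, 36, 37, 42}.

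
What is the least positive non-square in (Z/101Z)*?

(2/101) = −1, so 2 is the smallest positive non-residue mod 101.

2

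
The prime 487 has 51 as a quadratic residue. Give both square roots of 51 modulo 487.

138, 349

Since 487 ≡ 3 (mod 4), a square root of 51 is 51^((487+1)/4) = 51^122 mod 487.
Repeated squaring: 51^2≡166, 51^4≡284, 51^8≡301, 51^16≡19, 51^32≡361, 51^64≡292 (mod 487).
51^122 = 51^(64+32+16+8+2) ≡ 138 (mod 487).
Check: 138² = 19044 ≡ 51 (mod 487). The two roots are 138 and 349.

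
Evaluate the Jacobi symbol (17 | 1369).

Reciprocity: 17 ≡ 1 and 1369 ≡ 1 (mod 4), so (17/1369) = +(1369/17).
Reduce top mod 17: now compute (9/17).
Reciprocity: 9 ≡ 1 and 17 ≡ 1 (mod 4), so (9/17) = +(17/9).
Reduce top mod 9: now compute (8/9).
Pull out 2^3: since 9 ≡ 1 (mod 8), (2/9) = +1, so (2/9)^3 = +1.
Reached (1/9) = 1. Collecting the sign flips along the way, the symbol is +1.

1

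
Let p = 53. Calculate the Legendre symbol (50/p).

-1

Pull out 2: since 53 ≡ 5 (mod 8), (2/53) = -1.
Reciprocity: 25 ≡ 1 and 53 ≡ 1 (mod 4), so (25/53) = +(53/25).
Reduce top mod 25: now compute (3/25).
Reciprocity: 3 ≡ 3 and 25 ≡ 1 (mod 4), so (3/25) = +(25/3).
Reduce top mod 3: now compute (1/3).
Reached (1/3) = 1. Collecting the sign flips along the way, the symbol is -1.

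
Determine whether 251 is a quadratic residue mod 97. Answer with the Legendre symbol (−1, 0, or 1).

-1

Euler's criterion: (251/97) ≡ 57^48 (mod 97).
57^2 ≡ 48 (mod 97)
57^4 ≡ 73 (mod 97)
57^8 ≡ 91 (mod 97)
57^16 ≡ 36 (mod 97)
57^32 ≡ 35 (mod 97)
57^48 = 57^(32+16) ≡ 96 (mod 97).
Result is 96 ≡ −1, so (251/97) = −1.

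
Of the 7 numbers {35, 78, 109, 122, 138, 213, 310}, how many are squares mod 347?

(35/347) = +1 → QR.
(78/347) = -1 → non-residue.
(109/347) = +1 → QR.
(122/347) = -1 → non-residue.
(138/347) = +1 → QR.
(213/347) = +1 → QR.
(310/347) = +1 → QR.
Total quadratic residues among the 7: 5.

5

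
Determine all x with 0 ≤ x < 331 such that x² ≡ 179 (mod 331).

Since 331 ≡ 3 (mod 4), a square root of 179 is 179^((331+1)/4) = 179^83 mod 331.
Repeated squaring: 179^2≡265, 179^4≡53, 179^8≡161, 179^16≡103, 179^32≡17, 179^64≡289 (mod 331).
179^83 = 179^(64+16+2+1) ≡ 302 (mod 331).
Check: 302² = 91204 ≡ 179 (mod 331). The two roots are 29 and 302.

29, 302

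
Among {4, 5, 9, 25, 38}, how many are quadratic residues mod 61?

(4/61) = +1 → QR.
(5/61) = +1 → QR.
(9/61) = +1 → QR.
(25/61) = +1 → QR.
(38/61) = -1 → non-residue.
Total quadratic residues among the 5: 4.

4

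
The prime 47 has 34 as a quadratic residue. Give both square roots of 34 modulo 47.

9, 38

Since 47 ≡ 3 (mod 4), a square root of 34 is 34^((47+1)/4) = 34^12 mod 47.
Repeated squaring: 34^2≡28, 34^4≡32, 34^8≡37 (mod 47).
34^12 = 34^(8+4) ≡ 9 (mod 47).
Check: 9² = 81 ≡ 34 (mod 47). The two roots are 9 and 38.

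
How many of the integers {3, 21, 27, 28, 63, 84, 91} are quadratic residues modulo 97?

3

(3/97) = +1 → QR.
(21/97) = -1 → non-residue.
(27/97) = +1 → QR.
(28/97) = -1 → non-residue.
(63/97) = -1 → non-residue.
(84/97) = -1 → non-residue.
(91/97) = +1 → QR.
Total quadratic residues among the 7: 3.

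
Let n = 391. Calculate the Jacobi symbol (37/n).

1

Reciprocity: 37 ≡ 1 and 391 ≡ 3 (mod 4), so (37/391) = +(391/37).
Reduce top mod 37: now compute (21/37).
Reciprocity: 21 ≡ 1 and 37 ≡ 1 (mod 4), so (21/37) = +(37/21).
Reduce top mod 21: now compute (16/21).
Pull out 2^4: since 21 ≡ 5 (mod 8), (2/21) = -1, so (2/21)^4 = +1.
Reached (1/21) = 1. Collecting the sign flips along the way, the symbol is +1.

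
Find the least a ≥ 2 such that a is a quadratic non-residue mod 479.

(2/479) = +1, so 2 is a residue.
(3/479) = +1, so 3 is a residue.
(4/479) = +1, so 4 is a residue.
(5/479) = +1, so 5 is a residue.
(6/479) = +1, so 6 is a residue.
(7/479) = +1, so 7 is a residue.
(8/479) = +1, so 8 is a residue.
(9/479) = +1, so 9 is a residue.
(10/479) = +1, so 10 is a residue.
(11/479) = +1, so 11 is a residue.
(12/479) = +1, so 12 is a residue.
(13/479) = −1, so 13 is the smallest positive non-residue mod 479.

13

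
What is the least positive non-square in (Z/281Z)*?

3

(2/281) = +1, so 2 is a residue.
(3/281) = −1, so 3 is the smallest positive non-residue mod 281.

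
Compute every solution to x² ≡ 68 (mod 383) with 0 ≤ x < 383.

40, 343

Since 383 ≡ 3 (mod 4), a square root of 68 is 68^((383+1)/4) = 68^96 mod 383.
Repeated squaring: 68^2≡28, 68^4≡18, 68^8≡324, 68^16≡34, 68^32≡7, 68^64≡49 (mod 383).
68^96 = 68^(64+32) ≡ 343 (mod 383).
Check: 343² = 117649 ≡ 68 (mod 383). The two roots are 40 and 343.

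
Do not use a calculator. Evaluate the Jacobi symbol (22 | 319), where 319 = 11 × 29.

0

Pull out 2: since 319 ≡ 7 (mod 8), (2/319) = +1.
Reciprocity: 11 ≡ 3 and 319 ≡ 3 (mod 4), so (11/319) = −(319/11).
Reduce top mod 11: now compute (0/11).
Top reduces to 0: gcd > 1, so the symbol is 0.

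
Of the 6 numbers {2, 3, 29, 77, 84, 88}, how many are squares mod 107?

2

(2/107) = -1 → non-residue.
(3/107) = +1 → QR.
(29/107) = +1 → QR.
(77/107) = -1 → non-residue.
(84/107) = -1 → non-residue.
(88/107) = -1 → non-residue.
Total quadratic residues among the 6: 2.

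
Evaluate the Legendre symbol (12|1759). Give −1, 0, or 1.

-1

Pull out 2^2: since 1759 ≡ 7 (mod 8), (2/1759) = +1, so (2/1759)^2 = +1.
Reciprocity: 3 ≡ 3 and 1759 ≡ 3 (mod 4), so (3/1759) = −(1759/3).
Reduce top mod 3: now compute (1/3).
Reached (1/3) = 1. Collecting the sign flips along the way, the symbol is -1.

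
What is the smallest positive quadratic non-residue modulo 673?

5

(2/673) = +1, so 2 is a residue.
(3/673) = +1, so 3 is a residue.
(4/673) = +1, so 4 is a residue.
(5/673) = −1, so 5 is the smallest positive non-residue mod 673.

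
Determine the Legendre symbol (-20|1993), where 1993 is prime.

First reduce: -20 ≡ 1973 (mod 1993).
Reciprocity: 1973 ≡ 1 and 1993 ≡ 1 (mod 4), so (1973/1993) = +(1993/1973).
Reduce top mod 1973: now compute (20/1973).
Pull out 2^2: since 1973 ≡ 5 (mod 8), (2/1973) = -1, so (2/1973)^2 = +1.
Reciprocity: 5 ≡ 1 and 1973 ≡ 1 (mod 4), so (5/1973) = +(1973/5).
Reduce top mod 5: now compute (3/5).
Reciprocity: 3 ≡ 3 and 5 ≡ 1 (mod 4), so (3/5) = +(5/3).
Reduce top mod 3: now compute (2/3).
Pull out 2: since 3 ≡ 3 (mod 8), (2/3) = -1.
Reached (1/3) = 1. Collecting the sign flips along the way, the symbol is -1.

-1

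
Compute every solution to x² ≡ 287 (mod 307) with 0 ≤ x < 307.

Since 307 ≡ 3 (mod 4), a square root of 287 is 287^((307+1)/4) = 287^77 mod 307.
Repeated squaring: 287^2≡93, 287^4≡53, 287^8≡46, 287^16≡274, 287^32≡168, 287^64≡287 (mod 307).
287^77 = 287^(64+8+4+1) ≡ 168 (mod 307).
Check: 168² = 28224 ≡ 287 (mod 307). The two roots are 139 and 168.

139, 168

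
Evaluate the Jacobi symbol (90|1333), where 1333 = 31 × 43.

Pull out 2: since 1333 ≡ 5 (mod 8), (2/1333) = -1.
Reciprocity: 45 ≡ 1 and 1333 ≡ 1 (mod 4), so (45/1333) = +(1333/45).
Reduce top mod 45: now compute (28/45).
Pull out 2^2: since 45 ≡ 5 (mod 8), (2/45) = -1, so (2/45)^2 = +1.
Reciprocity: 7 ≡ 3 and 45 ≡ 1 (mod 4), so (7/45) = +(45/7).
Reduce top mod 7: now compute (3/7).
Reciprocity: 3 ≡ 3 and 7 ≡ 3 (mod 4), so (3/7) = −(7/3).
Reduce top mod 3: now compute (1/3).
Reached (1/3) = 1. Collecting the sign flips along the way, the symbol is +1.

1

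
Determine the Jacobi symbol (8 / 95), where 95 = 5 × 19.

Pull out 2^3: since 95 ≡ 7 (mod 8), (2/95) = +1, so (2/95)^3 = +1.
Reached (1/95) = 1. Collecting the sign flips along the way, the symbol is +1.

1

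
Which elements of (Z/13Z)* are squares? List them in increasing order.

1, 3, 4, 9, 10, 12

Square k = 1,…,6 (k and 13−k give the same square):
1²=1, 2²=4, 3²=9, 4²≡3, 5²≡12, 6²≡10 (mod 13).
So the quadratic residues mod 13 are {1, 3, 4, 9, 10, 12}.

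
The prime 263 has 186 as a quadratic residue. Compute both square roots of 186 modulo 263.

42, 221

Since 263 ≡ 3 (mod 4), a square root of 186 is 186^((263+1)/4) = 186^66 mod 263.
Repeated squaring: 186^2≡143, 186^4≡198, 186^8≡17, 186^16≡26, 186^32≡150, 186^64≡145 (mod 263).
186^66 = 186^(64+2) ≡ 221 (mod 263).
Check: 221² = 48841 ≡ 186 (mod 263). The two roots are 42 and 221.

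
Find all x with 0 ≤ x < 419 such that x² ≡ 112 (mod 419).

Since 419 ≡ 3 (mod 4), a square root of 112 is 112^((419+1)/4) = 112^105 mod 419.
Repeated squaring: 112^2≡393, 112^4≡257, 112^8≡266, 112^16≡364, 112^32≡92, 112^64≡84 (mod 419).
112^105 = 112^(64+32+8+1) ≡ 37 (mod 419).
Check: 37² = 1369 ≡ 112 (mod 419). The two roots are 37 and 382.

37, 382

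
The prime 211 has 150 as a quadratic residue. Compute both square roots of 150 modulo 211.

19, 192

Since 211 ≡ 3 (mod 4), a square root of 150 is 150^((211+1)/4) = 150^53 mod 211.
Repeated squaring: 150^2≡134, 150^4≡21, 150^8≡19, 150^16≡150, 150^32≡134 (mod 211).
150^53 = 150^(32+16+4+1) ≡ 19 (mod 211).
Check: 19² = 361 ≡ 150 (mod 211). The two roots are 19 and 192.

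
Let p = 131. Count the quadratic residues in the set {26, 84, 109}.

2

(26/131) = -1 → non-residue.
(84/131) = +1 → QR.
(109/131) = +1 → QR.
Total quadratic residues among the 3: 2.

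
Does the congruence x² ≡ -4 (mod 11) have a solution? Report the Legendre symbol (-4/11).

First reduce: -4 ≡ 7 (mod 11).
Reciprocity: 7 ≡ 3 and 11 ≡ 3 (mod 4), so (7/11) = −(11/7).
Reduce top mod 7: now compute (4/7).
Pull out 2^2: since 7 ≡ 7 (mod 8), (2/7) = +1, so (2/7)^2 = +1.
Reached (1/7) = 1. Collecting the sign flips along the way, the symbol is -1.

-1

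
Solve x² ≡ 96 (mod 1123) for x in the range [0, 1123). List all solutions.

424, 699

Since 1123 ≡ 3 (mod 4), a square root of 96 is 96^((1123+1)/4) = 96^281 mod 1123.
Repeated squaring: 96^2≡232, 96^4≡1043, 96^8≡785, 96^16≡821, 96^32≡241, 96^64≡808, 96^128≡401, 96^256≡212 (mod 1123).
96^281 = 96^(256+16+8+1) ≡ 699 (mod 1123).
Check: 699² = 488601 ≡ 96 (mod 1123). The two roots are 424 and 699.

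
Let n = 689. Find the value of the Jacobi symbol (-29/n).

1

First reduce: -29 ≡ 660 (mod 689).
Pull out 2^2: since 689 ≡ 1 (mod 8), (2/689) = +1, so (2/689)^2 = +1.
Reciprocity: 165 ≡ 1 and 689 ≡ 1 (mod 4), so (165/689) = +(689/165).
Reduce top mod 165: now compute (29/165).
Reciprocity: 29 ≡ 1 and 165 ≡ 1 (mod 4), so (29/165) = +(165/29).
Reduce top mod 29: now compute (20/29).
Pull out 2^2: since 29 ≡ 5 (mod 8), (2/29) = -1, so (2/29)^2 = +1.
Reciprocity: 5 ≡ 1 and 29 ≡ 1 (mod 4), so (5/29) = +(29/5).
Reduce top mod 5: now compute (4/5).
Pull out 2^2: since 5 ≡ 5 (mod 8), (2/5) = -1, so (2/5)^2 = +1.
Reached (1/5) = 1. Collecting the sign flips along the way, the symbol is +1.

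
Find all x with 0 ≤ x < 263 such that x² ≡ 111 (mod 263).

Since 263 ≡ 3 (mod 4), a square root of 111 is 111^((263+1)/4) = 111^66 mod 263.
Repeated squaring: 111^2≡223, 111^4≡22, 111^8≡221, 111^16≡186, 111^32≡143, 111^64≡198 (mod 263).
111^66 = 111^(64+2) ≡ 233 (mod 263).
Check: 233² = 54289 ≡ 111 (mod 263). The two roots are 30 and 233.

30, 233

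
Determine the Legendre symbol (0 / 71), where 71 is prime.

Top reduces to 0: gcd > 1, so the symbol is 0.

0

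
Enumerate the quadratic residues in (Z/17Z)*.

Square k = 1,…,8 (k and 17−k give the same square):
1²=1, 2²=4, 3²=9, 4²=16, 5²≡8, 6²≡2, 7²≡15, 8²≡13 (mod 17).
So the quadratic residues mod 17 are {1, 2, 4, 8, 9, 13, 15, 16}.

1, 2, 4, 8, 9, 13, 15, 16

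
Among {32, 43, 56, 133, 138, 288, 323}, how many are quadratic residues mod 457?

5

(32/457) = +1 → QR.
(43/457) = -1 → non-residue.
(56/457) = +1 → QR.
(133/457) = +1 → QR.
(138/457) = -1 → non-residue.
(288/457) = +1 → QR.
(323/457) = +1 → QR.
Total quadratic residues among the 7: 5.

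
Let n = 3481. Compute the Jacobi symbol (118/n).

Pull out 2: since 3481 ≡ 1 (mod 8), (2/3481) = +1.
Reciprocity: 59 ≡ 3 and 3481 ≡ 1 (mod 4), so (59/3481) = +(3481/59).
Reduce top mod 59: now compute (0/59).
Top reduces to 0: gcd > 1, so the symbol is 0.

0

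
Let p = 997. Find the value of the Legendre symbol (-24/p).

-1

First reduce: -24 ≡ 973 (mod 997).
Reciprocity: 973 ≡ 1 and 997 ≡ 1 (mod 4), so (973/997) = +(997/973).
Reduce top mod 973: now compute (24/973).
Pull out 2^3: since 973 ≡ 5 (mod 8), (2/973) = -1, so (2/973)^3 = -1.
Reciprocity: 3 ≡ 3 and 973 ≡ 1 (mod 4), so (3/973) = +(973/3).
Reduce top mod 3: now compute (1/3).
Reached (1/3) = 1. Collecting the sign flips along the way, the symbol is -1.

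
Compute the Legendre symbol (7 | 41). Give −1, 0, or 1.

Euler's criterion: (7/41) ≡ 7^20 (mod 41).
7^2 ≡ 8 (mod 41)
7^4 ≡ 23 (mod 41)
7^8 ≡ 37 (mod 41)
7^16 ≡ 16 (mod 41)
7^20 = 7^(16+4) ≡ 40 (mod 41).
Result is 40 ≡ −1, so (7/41) = −1.

-1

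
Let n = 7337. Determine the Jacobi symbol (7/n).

1

Reciprocity: 7 ≡ 3 and 7337 ≡ 1 (mod 4), so (7/7337) = +(7337/7).
Reduce top mod 7: now compute (1/7).
Reached (1/7) = 1. Collecting the sign flips along the way, the symbol is +1.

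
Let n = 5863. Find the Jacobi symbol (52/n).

Pull out 2^2: since 5863 ≡ 7 (mod 8), (2/5863) = +1, so (2/5863)^2 = +1.
Reciprocity: 13 ≡ 1 and 5863 ≡ 3 (mod 4), so (13/5863) = +(5863/13).
Reduce top mod 13: now compute (0/13).
Top reduces to 0: gcd > 1, so the symbol is 0.

0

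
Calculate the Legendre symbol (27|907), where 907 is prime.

Reciprocity: 27 ≡ 3 and 907 ≡ 3 (mod 4), so (27/907) = −(907/27).
Reduce top mod 27: now compute (16/27).
Pull out 2^4: since 27 ≡ 3 (mod 8), (2/27) = -1, so (2/27)^4 = +1.
Reached (1/27) = 1. Collecting the sign flips along the way, the symbol is -1.

-1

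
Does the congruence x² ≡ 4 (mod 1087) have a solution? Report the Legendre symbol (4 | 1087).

Pull out 2^2: since 1087 ≡ 7 (mod 8), (2/1087) = +1, so (2/1087)^2 = +1.
Reached (1/1087) = 1. Collecting the sign flips along the way, the symbol is +1.

1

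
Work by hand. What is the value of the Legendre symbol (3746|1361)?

First reduce: 3746 ≡ 1024 (mod 1361).
Pull out 2^10: since 1361 ≡ 1 (mod 8), (2/1361) = +1, so (2/1361)^10 = +1.
Reached (1/1361) = 1. Collecting the sign flips along the way, the symbol is +1.

1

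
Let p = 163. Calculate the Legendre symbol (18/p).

-1

Euler's criterion: (18/163) ≡ 18^81 (mod 163).
18^2 ≡ 161 (mod 163)
18^4 ≡ 4 (mod 163)
18^8 ≡ 16 (mod 163)
18^16 ≡ 93 (mod 163)
18^32 ≡ 10 (mod 163)
18^64 ≡ 100 (mod 163)
18^81 = 18^(64+16+1) ≡ 162 (mod 163).
Result is 162 ≡ −1, so (18/163) = −1.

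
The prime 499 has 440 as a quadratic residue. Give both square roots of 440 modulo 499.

Since 499 ≡ 3 (mod 4), a square root of 440 is 440^((499+1)/4) = 440^125 mod 499.
Repeated squaring: 440^2≡487, 440^4≡144, 440^8≡277, 440^16≡382, 440^32≡216, 440^64≡249 (mod 499).
440^125 = 440^(64+32+16+8+4+1) ≡ 77 (mod 499).
Check: 77² = 5929 ≡ 440 (mod 499). The two roots are 77 and 422.

77, 422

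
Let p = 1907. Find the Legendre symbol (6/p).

Pull out 2: since 1907 ≡ 3 (mod 8), (2/1907) = -1.
Reciprocity: 3 ≡ 3 and 1907 ≡ 3 (mod 4), so (3/1907) = −(1907/3).
Reduce top mod 3: now compute (2/3).
Pull out 2: since 3 ≡ 3 (mod 8), (2/3) = -1.
Reached (1/3) = 1. Collecting the sign flips along the way, the symbol is -1.

-1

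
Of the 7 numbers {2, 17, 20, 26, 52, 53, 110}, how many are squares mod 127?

4

(2/127) = +1 → QR.
(17/127) = +1 → QR.
(20/127) = -1 → non-residue.
(26/127) = +1 → QR.
(52/127) = +1 → QR.
(53/127) = -1 → non-residue.
(110/127) = -1 → non-residue.
Total quadratic residues among the 7: 4.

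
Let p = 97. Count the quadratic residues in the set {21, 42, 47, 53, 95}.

(21/97) = -1 → non-residue.
(42/97) = -1 → non-residue.
(47/97) = +1 → QR.
(53/97) = +1 → QR.
(95/97) = +1 → QR.
Total quadratic residues among the 5: 3.

3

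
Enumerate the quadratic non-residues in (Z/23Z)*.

5 7 10 11 14 15 17 19 20 21 22

Square k = 1,…,11 (k and 23−k give the same square):
1²=1, 2²=4, 3²=9, 4²=16, 5²≡2, 6²≡13, 7²≡3, 8²≡18, 9²≡12, 10²≡8, 11²≡6 (mod 23).
The residues are {1, 2, 3, 4, 6, 8, 9, 12, 13, 16, 18}; the non-residues are the remaining 11 nonzero classes.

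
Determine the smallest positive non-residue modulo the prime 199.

3

(2/199) = +1, so 2 is a residue.
(3/199) = −1, so 3 is the smallest positive non-residue mod 199.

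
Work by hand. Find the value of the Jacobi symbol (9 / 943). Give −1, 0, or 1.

Reciprocity: 9 ≡ 1 and 943 ≡ 3 (mod 4), so (9/943) = +(943/9).
Reduce top mod 9: now compute (7/9).
Reciprocity: 7 ≡ 3 and 9 ≡ 1 (mod 4), so (7/9) = +(9/7).
Reduce top mod 7: now compute (2/7).
Pull out 2: since 7 ≡ 7 (mod 8), (2/7) = +1.
Reached (1/7) = 1. Collecting the sign flips along the way, the symbol is +1.

1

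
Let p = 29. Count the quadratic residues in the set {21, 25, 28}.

2

(21/29) = -1 → non-residue.
(25/29) = +1 → QR.
(28/29) = +1 → QR.
Total quadratic residues among the 3: 2.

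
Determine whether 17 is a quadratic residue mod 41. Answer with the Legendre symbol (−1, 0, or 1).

-1

Reciprocity: 17 ≡ 1 and 41 ≡ 1 (mod 4), so (17/41) = +(41/17).
Reduce top mod 17: now compute (7/17).
Reciprocity: 7 ≡ 3 and 17 ≡ 1 (mod 4), so (7/17) = +(17/7).
Reduce top mod 7: now compute (3/7).
Reciprocity: 3 ≡ 3 and 7 ≡ 3 (mod 4), so (3/7) = −(7/3).
Reduce top mod 3: now compute (1/3).
Reached (1/3) = 1. Collecting the sign flips along the way, the symbol is -1.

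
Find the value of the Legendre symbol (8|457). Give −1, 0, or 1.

1

Euler's criterion: (8/457) ≡ 8^228 (mod 457).
8^2 ≡ 64 (mod 457)
8^4 ≡ 440 (mod 457)
8^8 ≡ 289 (mod 457)
8^16 ≡ 347 (mod 457)
8^32 ≡ 218 (mod 457)
8^64 ≡ 453 (mod 457)
8^128 ≡ 16 (mod 457)
8^228 = 8^(128+64+32+4) ≡ 1 (mod 457).
Result is 1, so (8/457) = 1.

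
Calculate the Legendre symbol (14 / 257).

-1

Pull out 2: since 257 ≡ 1 (mod 8), (2/257) = +1.
Reciprocity: 7 ≡ 3 and 257 ≡ 1 (mod 4), so (7/257) = +(257/7).
Reduce top mod 7: now compute (5/7).
Reciprocity: 5 ≡ 1 and 7 ≡ 3 (mod 4), so (5/7) = +(7/5).
Reduce top mod 5: now compute (2/5).
Pull out 2: since 5 ≡ 5 (mod 8), (2/5) = -1.
Reached (1/5) = 1. Collecting the sign flips along the way, the symbol is -1.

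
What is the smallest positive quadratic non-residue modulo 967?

(2/967) = +1, so 2 is a residue.
(3/967) = −1, so 3 is the smallest positive non-residue mod 967.

3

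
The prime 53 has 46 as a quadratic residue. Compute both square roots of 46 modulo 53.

53 ≡ 1 (mod 4), so we find a root by search.
Trying successive values, 24² = 576 ≡ 46 (mod 53). The other root is 53 − 24 = 29.

24, 29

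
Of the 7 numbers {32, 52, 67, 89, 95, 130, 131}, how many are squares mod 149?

3

(32/149) = -1 → non-residue.
(52/149) = -1 → non-residue.
(67/149) = +1 → QR.
(89/149) = -1 → non-residue.
(95/149) = +1 → QR.
(130/149) = +1 → QR.
(131/149) = -1 → non-residue.
Total quadratic residues among the 7: 3.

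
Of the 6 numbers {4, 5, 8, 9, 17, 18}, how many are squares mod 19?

4

(4/19) = +1 → QR.
(5/19) = +1 → QR.
(8/19) = -1 → non-residue.
(9/19) = +1 → QR.
(17/19) = +1 → QR.
(18/19) = -1 → non-residue.
Total quadratic residues among the 6: 4.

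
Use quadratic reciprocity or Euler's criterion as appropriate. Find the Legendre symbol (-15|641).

-1

First reduce: -15 ≡ 626 (mod 641).
Pull out 2: since 641 ≡ 1 (mod 8), (2/641) = +1.
Reciprocity: 313 ≡ 1 and 641 ≡ 1 (mod 4), so (313/641) = +(641/313).
Reduce top mod 313: now compute (15/313).
Reciprocity: 15 ≡ 3 and 313 ≡ 1 (mod 4), so (15/313) = +(313/15).
Reduce top mod 15: now compute (13/15).
Reciprocity: 13 ≡ 1 and 15 ≡ 3 (mod 4), so (13/15) = +(15/13).
Reduce top mod 13: now compute (2/13).
Pull out 2: since 13 ≡ 5 (mod 8), (2/13) = -1.
Reached (1/13) = 1. Collecting the sign flips along the way, the symbol is -1.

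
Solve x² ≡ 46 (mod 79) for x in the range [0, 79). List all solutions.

21, 58

Since 79 ≡ 3 (mod 4), a square root of 46 is 46^((79+1)/4) = 46^20 mod 79.
Repeated squaring: 46^2≡62, 46^4≡52, 46^8≡18, 46^16≡8 (mod 79).
46^20 = 46^(16+4) ≡ 21 (mod 79).
Check: 21² = 441 ≡ 46 (mod 79). The two roots are 21 and 58.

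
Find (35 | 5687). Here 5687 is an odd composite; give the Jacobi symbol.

-1

Reciprocity: 35 ≡ 3 and 5687 ≡ 3 (mod 4), so (35/5687) = −(5687/35).
Reduce top mod 35: now compute (17/35).
Reciprocity: 17 ≡ 1 and 35 ≡ 3 (mod 4), so (17/35) = +(35/17).
Reduce top mod 17: now compute (1/17).
Reached (1/17) = 1. Collecting the sign flips along the way, the symbol is -1.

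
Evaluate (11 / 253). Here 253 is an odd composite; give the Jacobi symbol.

Reciprocity: 11 ≡ 3 and 253 ≡ 1 (mod 4), so (11/253) = +(253/11).
Reduce top mod 11: now compute (0/11).
Top reduces to 0: gcd > 1, so the symbol is 0.

0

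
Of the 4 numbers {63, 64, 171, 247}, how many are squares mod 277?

4

(63/277) = +1 → QR.
(64/277) = +1 → QR.
(171/277) = +1 → QR.
(247/277) = +1 → QR.
Total quadratic residues among the 4: 4.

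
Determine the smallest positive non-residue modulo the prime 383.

5

(2/383) = +1, so 2 is a residue.
(3/383) = +1, so 3 is a residue.
(4/383) = +1, so 4 is a residue.
(5/383) = −1, so 5 is the smallest positive non-residue mod 383.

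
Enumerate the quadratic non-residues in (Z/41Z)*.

3, 6, 7, 11, 12, 13, 14, 15, 17, 19, 22, 24, 26, 27, 28, 29, 30, 34, 35, 38

Square k = 1,…,20 (k and 41−k give the same square):
1²=1, 2²=4, 3²=9, 4²=16, 5²=25, 6²=36, 7²≡8, 8²≡23, 9²≡40, 10²≡18, 11²≡39, 12²≡21, 13²≡5, 14²≡32, 15²≡20, 16²≡10, 17²≡2, 18²≡37, 19²≡33, 20²≡31 (mod 41).
The residues are {1, 2, 4, 5, 8, 9, 10, 16, 18, 20, 21, 23, 25, 31, 32, 33, 36, 37, 39, 40}; the non-residues are the remaining 20 nonzero classes.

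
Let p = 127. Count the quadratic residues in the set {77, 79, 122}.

2

(77/127) = -1 → non-residue.
(79/127) = +1 → QR.
(122/127) = +1 → QR.
Total quadratic residues among the 3: 2.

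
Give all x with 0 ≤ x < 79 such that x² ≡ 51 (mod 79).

29, 50

Since 79 ≡ 3 (mod 4), a square root of 51 is 51^((79+1)/4) = 51^20 mod 79.
Repeated squaring: 51^2≡73, 51^4≡36, 51^8≡32, 51^16≡76 (mod 79).
51^20 = 51^(16+4) ≡ 50 (mod 79).
Check: 50² = 2500 ≡ 51 (mod 79). The two roots are 29 and 50.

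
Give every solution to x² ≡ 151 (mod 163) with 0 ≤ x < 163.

Since 163 ≡ 3 (mod 4), a square root of 151 is 151^((163+1)/4) = 151^41 mod 163.
Repeated squaring: 151^2≡144, 151^4≡35, 151^8≡84, 151^16≡47, 151^32≡90 (mod 163).
151^41 = 151^(32+8+1) ≡ 71 (mod 163).
Check: 71² = 5041 ≡ 151 (mod 163). The two roots are 71 and 92.

71, 92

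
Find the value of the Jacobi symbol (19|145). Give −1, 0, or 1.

-1

Reciprocity: 19 ≡ 3 and 145 ≡ 1 (mod 4), so (19/145) = +(145/19).
Reduce top mod 19: now compute (12/19).
Pull out 2^2: since 19 ≡ 3 (mod 8), (2/19) = -1, so (2/19)^2 = +1.
Reciprocity: 3 ≡ 3 and 19 ≡ 3 (mod 4), so (3/19) = −(19/3).
Reduce top mod 3: now compute (1/3).
Reached (1/3) = 1. Collecting the sign flips along the way, the symbol is -1.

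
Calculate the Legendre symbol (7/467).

1

Reciprocity: 7 ≡ 3 and 467 ≡ 3 (mod 4), so (7/467) = −(467/7).
Reduce top mod 7: now compute (5/7).
Reciprocity: 5 ≡ 1 and 7 ≡ 3 (mod 4), so (5/7) = +(7/5).
Reduce top mod 5: now compute (2/5).
Pull out 2: since 5 ≡ 5 (mod 8), (2/5) = -1.
Reached (1/5) = 1. Collecting the sign flips along the way, the symbol is +1.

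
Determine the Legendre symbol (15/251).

Euler's criterion: (15/251) ≡ 15^125 (mod 251).
15^2 ≡ 225 (mod 251)
15^4 ≡ 174 (mod 251)
15^8 ≡ 156 (mod 251)
15^16 ≡ 240 (mod 251)
15^32 ≡ 121 (mod 251)
15^64 ≡ 83 (mod 251)
15^125 = 15^(64+32+16+8+4+1) ≡ 1 (mod 251).
Result is 1, so (15/251) = 1.

1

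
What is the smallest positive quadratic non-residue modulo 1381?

(2/1381) = −1, so 2 is the smallest positive non-residue mod 1381.

2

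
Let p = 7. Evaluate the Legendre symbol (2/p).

1

Pull out 2: since 7 ≡ 7 (mod 8), (2/7) = +1.
Reached (1/7) = 1. Collecting the sign flips along the way, the symbol is +1.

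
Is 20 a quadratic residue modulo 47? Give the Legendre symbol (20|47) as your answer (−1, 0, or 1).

-1

Euler's criterion: (20/47) ≡ 20^23 (mod 47).
20^2 ≡ 24 (mod 47)
20^4 ≡ 12 (mod 47)
20^8 ≡ 3 (mod 47)
20^16 ≡ 9 (mod 47)
20^23 = 20^(16+4+2+1) ≡ 46 (mod 47).
Result is 46 ≡ −1, so (20/47) = −1.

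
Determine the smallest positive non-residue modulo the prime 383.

5

(2/383) = +1, so 2 is a residue.
(3/383) = +1, so 3 is a residue.
(4/383) = +1, so 4 is a residue.
(5/383) = −1, so 5 is the smallest positive non-residue mod 383.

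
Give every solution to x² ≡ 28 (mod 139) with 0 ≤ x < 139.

Since 139 ≡ 3 (mod 4), a square root of 28 is 28^((139+1)/4) = 28^35 mod 139.
Repeated squaring: 28^2≡89, 28^4≡137, 28^8≡4, 28^16≡16, 28^32≡117 (mod 139).
28^35 = 28^(32+2+1) ≡ 81 (mod 139).
Check: 81² = 6561 ≡ 28 (mod 139). The two roots are 58 and 81.

58, 81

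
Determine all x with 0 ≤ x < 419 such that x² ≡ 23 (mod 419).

Since 419 ≡ 3 (mod 4), a square root of 23 is 23^((419+1)/4) = 23^105 mod 419.
Repeated squaring: 23^2≡110, 23^4≡368, 23^8≡87, 23^16≡27, 23^32≡310, 23^64≡149 (mod 419).
23^105 = 23^(64+32+8+1) ≡ 237 (mod 419).
Check: 237² = 56169 ≡ 23 (mod 419). The two roots are 182 and 237.

182, 237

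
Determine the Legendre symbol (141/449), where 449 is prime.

Euler's criterion: (141/449) ≡ 141^224 (mod 449).
141^2 ≡ 125 (mod 449)
141^4 ≡ 359 (mod 449)
141^8 ≡ 18 (mod 449)
141^16 ≡ 324 (mod 449)
141^32 ≡ 359 (mod 449)
141^64 ≡ 18 (mod 449)
141^128 ≡ 324 (mod 449)
141^224 = 141^(128+64+32) ≡ 1 (mod 449).
Result is 1, so (141/449) = 1.

1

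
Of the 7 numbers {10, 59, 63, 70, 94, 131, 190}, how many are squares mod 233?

(10/233) = -1 → non-residue.
(59/233) = -1 → non-residue.
(63/233) = +1 → QR.
(70/233) = -1 → non-residue.
(94/233) = -1 → non-residue.
(131/233) = +1 → QR.
(190/233) = -1 → non-residue.
Total quadratic residues among the 7: 2.

2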